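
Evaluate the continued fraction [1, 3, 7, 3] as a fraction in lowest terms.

Using pₖ = aₖpₖ₋₁ + pₖ₋₂ and qₖ = aₖqₖ₋₁ + qₖ₋₂:
  k=0: a=1, p=1, q=1
  k=1: a=3, p=4, q=3
  k=2: a=7, p=29, q=22
  k=3: a=3, p=91, q=69

91/69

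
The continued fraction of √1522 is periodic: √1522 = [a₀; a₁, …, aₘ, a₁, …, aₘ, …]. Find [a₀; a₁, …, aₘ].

a₀ = ⌊√1522⌋ = 39.
With m₀=0, d₀=1 and mₖ₊₁ = dₖaₖ − mₖ, dₖ₊₁ = (n − mₖ₊₁²)/dₖ, aₖ₊₁ = ⌊(a₀+mₖ₊₁)/dₖ₊₁⌋:
  k=1: m=39, d=1, a=78
d=1 and a=2a₀=78 at k=1, so the next step gives (m, d) = (39, 1) again — its k=1 value — and the period has length 1.

[39; 78]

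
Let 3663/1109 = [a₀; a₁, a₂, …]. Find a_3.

3

3663 = 3·1109 + 336   →  a_0 = 3
1109 = 3·336 + 101   →  a_1 = 3
336 = 3·101 + 33   →  a_2 = 3
101 = 3·33 + 2   →  a_3 = 3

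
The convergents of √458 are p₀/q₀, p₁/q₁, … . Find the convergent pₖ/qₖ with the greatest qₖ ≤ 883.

√458 = [21; 2, 2, 42, …] (period length 3).
Convergents:
  p_0/q_0 = 21/1
  p_1/q_1 = 43/2
  p_2/q_2 = 107/5
  p_3/q_3 = 4537/212
  p_4/q_4 = 9181/429
  p_5/q_5 = 22899/1070
q_4 = 429 ≤ 883 < 1070 = q_5, so the answer is 9181/429.

9181/429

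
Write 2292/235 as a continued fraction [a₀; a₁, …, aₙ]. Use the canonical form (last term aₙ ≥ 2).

[9; 1, 3, 19, 3]

2292 = 9*235 + 177
235 = 1*177 + 58
177 = 3*58 + 3
58 = 19*3 + 1
3 = 3*1 + 0  (stop)
So 2292/235 = [9; 1, 3, 19, 3].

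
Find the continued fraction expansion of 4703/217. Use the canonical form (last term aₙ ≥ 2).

4703 = 21*217 + 146
217 = 1*146 + 71
146 = 2*71 + 4
71 = 17*4 + 3
4 = 1*3 + 1
3 = 3*1 + 0  (stop)
So 4703/217 = [21; 1, 2, 17, 1, 3].

[21; 1, 2, 17, 1, 3]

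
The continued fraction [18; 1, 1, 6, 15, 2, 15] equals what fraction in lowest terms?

116827/6302

Fold from the inside: start with 15/1.
  2 + 1/15 = 31/15
  15 + 15/31 = 480/31
  6 + 31/480 = 2911/480
  1 + 480/2911 = 3391/2911
  1 + 2911/3391 = 6302/3391
  18 + 3391/6302 = 116827/6302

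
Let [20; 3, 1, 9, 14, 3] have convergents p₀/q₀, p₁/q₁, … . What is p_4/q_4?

11141/550

Using pₖ = aₖpₖ₋₁ + pₖ₋₂, qₖ = aₖqₖ₋₁ + qₖ₋₂ (with p₋₁=1, p₋₂=0, q₋₁=0, q₋₂=1):
  k=0: a=20, p=20, q=1
  k=1: a=3, p=61, q=3
  k=2: a=1, p=81, q=4
  k=3: a=9, p=790, q=39
  k=4: a=14, p=11141, q=550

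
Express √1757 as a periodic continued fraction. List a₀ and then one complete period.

a₀ = ⌊√1757⌋ = 41.
With m₀=0, d₀=1 and mₖ₊₁ = dₖaₖ − mₖ, dₖ₊₁ = (n − mₖ₊₁²)/dₖ, aₖ₊₁ = ⌊(a₀+mₖ₊₁)/dₖ₊₁⌋:
  k=1: m=41, d=76, a=1
  k=2: m=35, d=7, a=10
  k=3: m=35, d=76, a=1
  k=4: m=41, d=1, a=82
d=1 and a=2a₀=82 at k=4, so the next step gives (m, d) = (41, 76) again — its k=1 value — and the period has length 4.

[41; 1, 10, 1, 82]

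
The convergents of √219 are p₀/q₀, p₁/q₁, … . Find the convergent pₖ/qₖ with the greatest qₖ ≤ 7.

74/5

√219 = [14; 1, 3, 1, 28, …] (period length 4).
Convergents:
  p_0/q_0 = 14/1
  p_1/q_1 = 15/1
  p_2/q_2 = 59/4
  p_3/q_3 = 74/5
  p_4/q_4 = 2131/144
q_3 = 5 ≤ 7 < 144 = q_4, so the answer is 74/5.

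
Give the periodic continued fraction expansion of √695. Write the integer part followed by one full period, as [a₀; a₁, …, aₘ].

a₀ = ⌊√695⌋ = 26.

[26; 2, 1, 3, 10, 3, 1, 2, 52]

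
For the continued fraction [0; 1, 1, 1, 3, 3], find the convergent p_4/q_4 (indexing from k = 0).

Using pₖ = aₖpₖ₋₁ + pₖ₋₂, qₖ = aₖqₖ₋₁ + qₖ₋₂ (with p₋₁=1, p₋₂=0, q₋₁=0, q₋₂=1):
  k=0: a=0, p=0, q=1
  k=1: a=1, p=1, q=1
  k=2: a=1, p=1, q=2
  k=3: a=1, p=2, q=3
  k=4: a=3, p=7, q=11

7/11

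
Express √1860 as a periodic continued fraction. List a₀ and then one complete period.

[43; 7, 1, 4, 1, 7, 86]

a₀ = ⌊√1860⌋ = 43.
With m₀=0, d₀=1 and mₖ₊₁ = dₖaₖ − mₖ, dₖ₊₁ = (n − mₖ₊₁²)/dₖ, aₖ₊₁ = ⌊(a₀+mₖ₊₁)/dₖ₊₁⌋:
  k=1: m=43, d=11, a=7
  k=2: m=34, d=64, a=1
  k=3: m=30, d=15, a=4
  k=4: m=30, d=64, a=1
  k=5: m=34, d=11, a=7
  k=6: m=43, d=1, a=86
d=1 and a=2a₀=86 at k=6, so the next step gives (m, d) = (43, 11) again — its k=1 value — and the period has length 6.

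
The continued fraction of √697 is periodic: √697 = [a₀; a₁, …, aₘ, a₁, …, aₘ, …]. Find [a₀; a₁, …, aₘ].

[26; 2, 2, 52]

a₀ = ⌊√697⌋ = 26.
With m₀=0, d₀=1 and mₖ₊₁ = dₖaₖ − mₖ, dₖ₊₁ = (n − mₖ₊₁²)/dₖ, aₖ₊₁ = ⌊(a₀+mₖ₊₁)/dₖ₊₁⌋:
  k=1: m=26, d=21, a=2
  k=2: m=16, d=21, a=2
  k=3: m=26, d=1, a=52
d=1 and a=2a₀=52 at k=3, so the next step gives (m, d) = (26, 21) again — its k=1 value — and the period has length 3.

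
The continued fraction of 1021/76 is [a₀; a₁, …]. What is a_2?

1021 = 13·76 + 33   →  a_0 = 13
76 = 2·33 + 10   →  a_1 = 2
33 = 3·10 + 3   →  a_2 = 3

3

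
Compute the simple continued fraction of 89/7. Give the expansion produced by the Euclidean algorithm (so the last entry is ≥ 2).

[12; 1, 2, 2]

89 = 12×7 + 5
7 = 1×5 + 2
5 = 2×2 + 1
2 = 2×1 + 0  (stop)
So 89/7 = [12; 1, 2, 2].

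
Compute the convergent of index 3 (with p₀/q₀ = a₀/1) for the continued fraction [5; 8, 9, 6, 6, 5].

2285/446

Using pₖ = aₖpₖ₋₁ + pₖ₋₂, qₖ = aₖqₖ₋₁ + qₖ₋₂ (with p₋₁=1, p₋₂=0, q₋₁=0, q₋₂=1):
  k=0: a=5, p=5, q=1
  k=1: a=8, p=41, q=8
  k=2: a=9, p=374, q=73
  k=3: a=6, p=2285, q=446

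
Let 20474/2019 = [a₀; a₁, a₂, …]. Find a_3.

6

20474 = 10·2019 + 284   →  a_0 = 10
2019 = 7·284 + 31   →  a_1 = 7
284 = 9·31 + 5   →  a_2 = 9
31 = 6·5 + 1   →  a_3 = 6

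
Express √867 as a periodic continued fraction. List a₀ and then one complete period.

a₀ = ⌊√867⌋ = 29.
With m₀=0, d₀=1 and mₖ₊₁ = dₖaₖ − mₖ, dₖ₊₁ = (n − mₖ₊₁²)/dₖ, aₖ₊₁ = ⌊(a₀+mₖ₊₁)/dₖ₊₁⌋:
  k=1: m=29, d=26, a=2
  k=2: m=23, d=13, a=4
  k=3: m=29, d=2, a=29
  k=4: m=29, d=13, a=4
  k=5: m=23, d=26, a=2
  k=6: m=29, d=1, a=58
d=1 and a=2a₀=58 at k=6, so the next step gives (m, d) = (29, 26) again — its k=1 value — and the period has length 6.

[29; 2, 4, 29, 4, 2, 58]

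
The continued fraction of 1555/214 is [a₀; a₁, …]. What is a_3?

3

1555 = 7·214 + 57   →  a_0 = 7
214 = 3·57 + 43   →  a_1 = 3
57 = 1·43 + 14   →  a_2 = 1
43 = 3·14 + 1   →  a_3 = 3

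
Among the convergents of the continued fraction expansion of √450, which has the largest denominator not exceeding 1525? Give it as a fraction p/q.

√450 = [21; 4, 1, 2, 4, 2, 1, 4, 42, …] (period length 8).
Convergents:
  p_0/q_0 = 21/1
  p_1/q_1 = 85/4
  p_2/q_2 = 106/5
  p_3/q_3 = 297/14
  p_4/q_4 = 1294/61
  p_5/q_5 = 2885/136
  p_6/q_6 = 4179/197
  p_7/q_7 = 19601/924
  p_8/q_8 = 827421/39005
q_7 = 924 ≤ 1525 < 39005 = q_8, so the answer is 19601/924.

19601/924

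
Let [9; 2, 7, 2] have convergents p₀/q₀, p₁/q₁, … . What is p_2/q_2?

142/15

Using pₖ = aₖpₖ₋₁ + pₖ₋₂, qₖ = aₖqₖ₋₁ + qₖ₋₂ (with p₋₁=1, p₋₂=0, q₋₁=0, q₋₂=1):
  k=0: a=9, p=9, q=1
  k=1: a=2, p=19, q=2
  k=2: a=7, p=142, q=15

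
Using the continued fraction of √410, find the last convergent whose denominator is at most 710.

√410 = [20; 4, 40, …] (period length 2).
Convergents:
  p_0/q_0 = 20/1
  p_1/q_1 = 81/4
  p_2/q_2 = 3260/161
  p_3/q_3 = 13121/648
  p_4/q_4 = 528100/26081
q_3 = 648 ≤ 710 < 26081 = q_4, so the answer is 13121/648.

13121/648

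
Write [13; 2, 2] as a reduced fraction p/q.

Fold from the inside: start with 2/1.
  2 + 1/2 = 5/2
  13 + 2/5 = 67/5

67/5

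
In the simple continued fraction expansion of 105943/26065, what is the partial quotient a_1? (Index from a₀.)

105943 = 4·26065 + 1683   →  a_0 = 4
26065 = 15·1683 + 820   →  a_1 = 15

15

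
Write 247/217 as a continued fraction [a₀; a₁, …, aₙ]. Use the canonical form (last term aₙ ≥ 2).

[1; 7, 4, 3, 2]

247 = 1·217 + 30
217 = 7·30 + 7
30 = 4·7 + 2
7 = 3·2 + 1
2 = 2·1 + 0  (stop)
So 247/217 = [1; 7, 4, 3, 2].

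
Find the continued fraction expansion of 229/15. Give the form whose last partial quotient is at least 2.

[15; 3, 1, 3]

229 = 15*15 + 4
15 = 3*4 + 3
4 = 1*3 + 1
3 = 3*1 + 0  (stop)
So 229/15 = [15; 3, 1, 3].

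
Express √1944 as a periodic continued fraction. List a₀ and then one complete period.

a₀ = ⌊√1944⌋ = 44.
With m₀=0, d₀=1 and mₖ₊₁ = dₖaₖ − mₖ, dₖ₊₁ = (n − mₖ₊₁²)/dₖ, aₖ₊₁ = ⌊(a₀+mₖ₊₁)/dₖ₊₁⌋:
  k=1: m=44, d=8, a=11
  k=2: m=44, d=1, a=88
d=1 and a=2a₀=88 at k=2, so the next step gives (m, d) = (44, 8) again — its k=1 value — and the period has length 2.

[44; 11, 88]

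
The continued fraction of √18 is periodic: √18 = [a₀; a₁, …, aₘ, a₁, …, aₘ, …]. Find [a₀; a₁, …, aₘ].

a₀ = ⌊√18⌋ = 4.

[4; 4, 8]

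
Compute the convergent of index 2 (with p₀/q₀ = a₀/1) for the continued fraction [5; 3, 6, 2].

Using pₖ = aₖpₖ₋₁ + pₖ₋₂, qₖ = aₖqₖ₋₁ + qₖ₋₂ (with p₋₁=1, p₋₂=0, q₋₁=0, q₋₂=1):
  k=0: a=5, p=5, q=1
  k=1: a=3, p=16, q=3
  k=2: a=6, p=101, q=19

101/19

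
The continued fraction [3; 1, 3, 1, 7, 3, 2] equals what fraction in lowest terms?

1074/283

Using pₖ = aₖpₖ₋₁ + pₖ₋₂ and qₖ = aₖqₖ₋₁ + qₖ₋₂:
  k=0: a=3, p=3, q=1
  k=1: a=1, p=4, q=1
  k=2: a=3, p=15, q=4
  k=3: a=1, p=19, q=5
  k=4: a=7, p=148, q=39
  k=5: a=3, p=463, q=122
  k=6: a=2, p=1074, q=283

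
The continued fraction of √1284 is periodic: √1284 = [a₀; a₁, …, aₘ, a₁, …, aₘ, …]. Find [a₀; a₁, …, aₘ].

[35; 1, 4, 1, 70]

a₀ = ⌊√1284⌋ = 35.
With m₀=0, d₀=1 and mₖ₊₁ = dₖaₖ − mₖ, dₖ₊₁ = (n − mₖ₊₁²)/dₖ, aₖ₊₁ = ⌊(a₀+mₖ₊₁)/dₖ₊₁⌋:
  k=1: m=35, d=59, a=1
  k=2: m=24, d=12, a=4
  k=3: m=24, d=59, a=1
  k=4: m=35, d=1, a=70
d=1 and a=2a₀=70 at k=4, so the next step gives (m, d) = (35, 59) again — its k=1 value — and the period has length 4.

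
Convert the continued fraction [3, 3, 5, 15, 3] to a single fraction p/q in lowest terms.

Using pₖ = aₖpₖ₋₁ + pₖ₋₂ and qₖ = aₖqₖ₋₁ + qₖ₋₂:
  k=0: a=3, p=3, q=1
  k=1: a=3, p=10, q=3
  k=2: a=5, p=53, q=16
  k=3: a=15, p=805, q=243
  k=4: a=3, p=2468, q=745

2468/745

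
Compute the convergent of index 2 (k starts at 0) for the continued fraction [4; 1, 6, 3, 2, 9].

34/7

Using pₖ = aₖpₖ₋₁ + pₖ₋₂, qₖ = aₖqₖ₋₁ + qₖ₋₂ (with p₋₁=1, p₋₂=0, q₋₁=0, q₋₂=1):
  k=0: a=4, p=4, q=1
  k=1: a=1, p=5, q=1
  k=2: a=6, p=34, q=7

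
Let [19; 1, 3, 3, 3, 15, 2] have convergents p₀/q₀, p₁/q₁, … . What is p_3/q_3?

257/13

Using pₖ = aₖpₖ₋₁ + pₖ₋₂, qₖ = aₖqₖ₋₁ + qₖ₋₂ (with p₋₁=1, p₋₂=0, q₋₁=0, q₋₂=1):
  k=0: a=19, p=19, q=1
  k=1: a=1, p=20, q=1
  k=2: a=3, p=79, q=4
  k=3: a=3, p=257, q=13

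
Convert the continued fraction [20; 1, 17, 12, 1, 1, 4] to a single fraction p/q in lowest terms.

Using pₖ = aₖpₖ₋₁ + pₖ₋₂ and qₖ = aₖqₖ₋₁ + qₖ₋₂:
  k=0: a=20, p=20, q=1
  k=1: a=1, p=21, q=1
  k=2: a=17, p=377, q=18
  k=3: a=12, p=4545, q=217
  k=4: a=1, p=4922, q=235
  k=5: a=1, p=9467, q=452
  k=6: a=4, p=42790, q=2043

42790/2043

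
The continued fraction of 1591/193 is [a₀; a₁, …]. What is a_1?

4

1591 = 8·193 + 47   →  a_0 = 8
193 = 4·47 + 5   →  a_1 = 4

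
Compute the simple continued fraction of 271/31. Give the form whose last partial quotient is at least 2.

271 = 8·31 + 23
31 = 1·23 + 8
23 = 2·8 + 7
8 = 1·7 + 1
7 = 7·1 + 0  (stop)
So 271/31 = [8; 1, 2, 1, 7].

[8; 1, 2, 1, 7]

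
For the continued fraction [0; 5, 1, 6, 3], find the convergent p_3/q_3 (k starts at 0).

Using pₖ = aₖpₖ₋₁ + pₖ₋₂, qₖ = aₖqₖ₋₁ + qₖ₋₂ (with p₋₁=1, p₋₂=0, q₋₁=0, q₋₂=1):
  k=0: a=0, p=0, q=1
  k=1: a=5, p=1, q=5
  k=2: a=1, p=1, q=6
  k=3: a=6, p=7, q=41

7/41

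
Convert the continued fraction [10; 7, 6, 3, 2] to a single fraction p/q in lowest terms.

3194/315

Fold from the inside: start with 2/1.
  3 + 1/2 = 7/2
  6 + 2/7 = 44/7
  7 + 7/44 = 315/44
  10 + 44/315 = 3194/315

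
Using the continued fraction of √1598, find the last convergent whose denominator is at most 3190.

√1598 = [39; 1, 38, 1, 78, …] (period length 4).
Convergents:
  p_0/q_0 = 39/1
  p_1/q_1 = 40/1
  p_2/q_2 = 1559/39
  p_3/q_3 = 1599/40
  p_4/q_4 = 126281/3159
  p_5/q_5 = 127880/3199
q_4 = 3159 ≤ 3190 < 3199 = q_5, so the answer is 126281/3159.

126281/3159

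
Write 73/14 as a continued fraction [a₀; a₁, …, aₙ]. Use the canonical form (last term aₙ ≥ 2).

73 = 5·14 + 3
14 = 4·3 + 2
3 = 1·2 + 1
2 = 2·1 + 0  (stop)
So 73/14 = [5; 4, 1, 2].

[5; 4, 1, 2]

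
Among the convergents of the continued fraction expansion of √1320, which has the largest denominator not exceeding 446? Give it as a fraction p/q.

7884/217

√1320 = [36; 3, 72, …] (period length 2).
Convergents:
  p_0/q_0 = 36/1
  p_1/q_1 = 109/3
  p_2/q_2 = 7884/217
  p_3/q_3 = 23761/654
q_2 = 217 ≤ 446 < 654 = q_3, so the answer is 7884/217.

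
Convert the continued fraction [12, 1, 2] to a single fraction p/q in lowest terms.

Using pₖ = aₖpₖ₋₁ + pₖ₋₂ and qₖ = aₖqₖ₋₁ + qₖ₋₂:
  k=0: a=12, p=12, q=1
  k=1: a=1, p=13, q=1
  k=2: a=2, p=38, q=3

38/3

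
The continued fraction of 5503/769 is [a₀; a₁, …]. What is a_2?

5503 = 7·769 + 120   →  a_0 = 7
769 = 6·120 + 49   →  a_1 = 6
120 = 2·49 + 22   →  a_2 = 2

2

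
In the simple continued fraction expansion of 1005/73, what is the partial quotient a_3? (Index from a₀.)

3

1005 = 13·73 + 56   →  a_0 = 13
73 = 1·56 + 17   →  a_1 = 1
56 = 3·17 + 5   →  a_2 = 3
17 = 3·5 + 2   →  a_3 = 3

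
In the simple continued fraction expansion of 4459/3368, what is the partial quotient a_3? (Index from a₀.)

2

4459 = 1·3368 + 1091   →  a_0 = 1
3368 = 3·1091 + 95   →  a_1 = 3
1091 = 11·95 + 46   →  a_2 = 11
95 = 2·46 + 3   →  a_3 = 2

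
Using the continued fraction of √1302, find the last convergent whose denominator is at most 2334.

31212/865

√1302 = [36; 12, 72, …] (period length 2).
Convergents:
  p_0/q_0 = 36/1
  p_1/q_1 = 433/12
  p_2/q_2 = 31212/865
  p_3/q_3 = 374977/10392
q_2 = 865 ≤ 2334 < 10392 = q_3, so the answer is 31212/865.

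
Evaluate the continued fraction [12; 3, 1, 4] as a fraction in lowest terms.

233/19

Fold from the inside: start with 4/1.
  1 + 1/4 = 5/4
  3 + 4/5 = 19/5
  12 + 5/19 = 233/19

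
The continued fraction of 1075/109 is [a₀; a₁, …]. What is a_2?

6

1075 = 9·109 + 94   →  a_0 = 9
109 = 1·94 + 15   →  a_1 = 1
94 = 6·15 + 4   →  a_2 = 6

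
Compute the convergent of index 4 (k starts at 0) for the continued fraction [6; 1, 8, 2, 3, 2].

455/66

Using pₖ = aₖpₖ₋₁ + pₖ₋₂, qₖ = aₖqₖ₋₁ + qₖ₋₂ (with p₋₁=1, p₋₂=0, q₋₁=0, q₋₂=1):
  k=0: a=6, p=6, q=1
  k=1: a=1, p=7, q=1
  k=2: a=8, p=62, q=9
  k=3: a=2, p=131, q=19
  k=4: a=3, p=455, q=66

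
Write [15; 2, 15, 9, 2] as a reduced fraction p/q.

Fold from the inside: start with 2/1.
  9 + 1/2 = 19/2
  15 + 2/19 = 287/19
  2 + 19/287 = 593/287
  15 + 287/593 = 9182/593

9182/593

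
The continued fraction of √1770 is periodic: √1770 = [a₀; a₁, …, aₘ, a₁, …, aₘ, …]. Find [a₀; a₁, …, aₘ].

a₀ = ⌊√1770⌋ = 42.

[42; 14, 84]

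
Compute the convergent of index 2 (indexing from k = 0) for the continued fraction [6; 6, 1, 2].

Using pₖ = aₖpₖ₋₁ + pₖ₋₂, qₖ = aₖqₖ₋₁ + qₖ₋₂ (with p₋₁=1, p₋₂=0, q₋₁=0, q₋₂=1):
  k=0: a=6, p=6, q=1
  k=1: a=6, p=37, q=6
  k=2: a=1, p=43, q=7

43/7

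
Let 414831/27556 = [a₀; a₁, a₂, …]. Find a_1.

414831 = 15·27556 + 1491   →  a_0 = 15
27556 = 18·1491 + 718   →  a_1 = 18

18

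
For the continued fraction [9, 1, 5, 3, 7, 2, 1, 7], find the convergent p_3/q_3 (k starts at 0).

187/19

Using pₖ = aₖpₖ₋₁ + pₖ₋₂, qₖ = aₖqₖ₋₁ + qₖ₋₂ (with p₋₁=1, p₋₂=0, q₋₁=0, q₋₂=1):
  k=0: a=9, p=9, q=1
  k=1: a=1, p=10, q=1
  k=2: a=5, p=59, q=6
  k=3: a=3, p=187, q=19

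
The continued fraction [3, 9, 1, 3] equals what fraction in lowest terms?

Fold from the inside: start with 3/1.
  1 + 1/3 = 4/3
  9 + 3/4 = 39/4
  3 + 4/39 = 121/39

121/39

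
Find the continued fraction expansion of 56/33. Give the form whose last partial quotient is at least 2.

[1; 1, 2, 3, 3]

56 = 1*33 + 23
33 = 1*23 + 10
23 = 2*10 + 3
10 = 3*3 + 1
3 = 3*1 + 0  (stop)
So 56/33 = [1; 1, 2, 3, 3].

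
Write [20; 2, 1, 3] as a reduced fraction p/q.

Using pₖ = aₖpₖ₋₁ + pₖ₋₂ and qₖ = aₖqₖ₋₁ + qₖ₋₂:
  k=0: a=20, p=20, q=1
  k=1: a=2, p=41, q=2
  k=2: a=1, p=61, q=3
  k=3: a=3, p=224, q=11

224/11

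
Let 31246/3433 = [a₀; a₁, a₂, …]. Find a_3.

31246 = 9·3433 + 349   →  a_0 = 9
3433 = 9·349 + 292   →  a_1 = 9
349 = 1·292 + 57   →  a_2 = 1
292 = 5·57 + 7   →  a_3 = 5

5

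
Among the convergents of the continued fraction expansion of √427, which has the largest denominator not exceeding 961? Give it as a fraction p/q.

7687/372

√427 = [20; 1, 1, 1, 40, …] (period length 4).
Convergents:
  p_0/q_0 = 20/1
  p_1/q_1 = 21/1
  p_2/q_2 = 41/2
  p_3/q_3 = 62/3
  p_4/q_4 = 2521/122
  p_5/q_5 = 2583/125
  p_6/q_6 = 5104/247
  p_7/q_7 = 7687/372
  p_8/q_8 = 312584/15127
q_7 = 372 ≤ 961 < 15127 = q_8, so the answer is 7687/372.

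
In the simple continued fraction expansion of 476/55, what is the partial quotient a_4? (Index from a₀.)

476 = 8·55 + 36   →  a_0 = 8
55 = 1·36 + 19   →  a_1 = 1
36 = 1·19 + 17   →  a_2 = 1
19 = 1·17 + 2   →  a_3 = 1
17 = 8·2 + 1   →  a_4 = 8

8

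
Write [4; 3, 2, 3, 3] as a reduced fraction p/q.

339/79

Fold from the inside: start with 3/1.
  3 + 1/3 = 10/3
  2 + 3/10 = 23/10
  3 + 10/23 = 79/23
  4 + 23/79 = 339/79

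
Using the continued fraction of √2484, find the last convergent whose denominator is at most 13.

299/6

√2484 = [49; 1, 5, 4, 5, 1, 98, …] (period length 6).
Convergents:
  p_0/q_0 = 49/1
  p_1/q_1 = 50/1
  p_2/q_2 = 299/6
  p_3/q_3 = 1246/25
q_2 = 6 ≤ 13 < 25 = q_3, so the answer is 299/6.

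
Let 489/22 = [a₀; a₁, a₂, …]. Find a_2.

489 = 22·22 + 5   →  a_0 = 22
22 = 4·5 + 2   →  a_1 = 4
5 = 2·2 + 1   →  a_2 = 2

2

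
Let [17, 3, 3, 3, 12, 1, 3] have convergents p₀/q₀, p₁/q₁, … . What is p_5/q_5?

Using pₖ = aₖpₖ₋₁ + pₖ₋₂, qₖ = aₖqₖ₋₁ + qₖ₋₂ (with p₋₁=1, p₋₂=0, q₋₁=0, q₋₂=1):
  k=0: a=17, p=17, q=1
  k=1: a=3, p=52, q=3
  k=2: a=3, p=173, q=10
  k=3: a=3, p=571, q=33
  k=4: a=12, p=7025, q=406
  k=5: a=1, p=7596, q=439

7596/439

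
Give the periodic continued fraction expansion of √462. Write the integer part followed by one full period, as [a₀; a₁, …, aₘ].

a₀ = ⌊√462⌋ = 21.
With m₀=0, d₀=1 and mₖ₊₁ = dₖaₖ − mₖ, dₖ₊₁ = (n − mₖ₊₁²)/dₖ, aₖ₊₁ = ⌊(a₀+mₖ₊₁)/dₖ₊₁⌋:
  k=1: m=21, d=21, a=2
  k=2: m=21, d=1, a=42
d=1 and a=2a₀=42 at k=2, so the next step gives (m, d) = (21, 21) again — its k=1 value — and the period has length 2.

[21; 2, 42]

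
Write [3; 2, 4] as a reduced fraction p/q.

Fold from the inside: start with 4/1.
  2 + 1/4 = 9/4
  3 + 4/9 = 31/9

31/9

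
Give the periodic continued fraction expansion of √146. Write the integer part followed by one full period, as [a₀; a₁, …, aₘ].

a₀ = ⌊√146⌋ = 12.
With m₀=0, d₀=1 and mₖ₊₁ = dₖaₖ − mₖ, dₖ₊₁ = (n − mₖ₊₁²)/dₖ, aₖ₊₁ = ⌊(a₀+mₖ₊₁)/dₖ₊₁⌋:
  k=1: m=12, d=2, a=12
  k=2: m=12, d=1, a=24
d=1 and a=2a₀=24 at k=2, so the next step gives (m, d) = (12, 2) again — its k=1 value — and the period has length 2.

[12; 12, 24]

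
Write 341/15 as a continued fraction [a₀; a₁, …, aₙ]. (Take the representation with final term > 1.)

341 = 22*15 + 11
15 = 1*11 + 4
11 = 2*4 + 3
4 = 1*3 + 1
3 = 3*1 + 0  (stop)
So 341/15 = [22; 1, 2, 1, 3].

[22; 1, 2, 1, 3]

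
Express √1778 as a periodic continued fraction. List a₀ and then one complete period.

a₀ = ⌊√1778⌋ = 42.
With m₀=0, d₀=1 and mₖ₊₁ = dₖaₖ − mₖ, dₖ₊₁ = (n − mₖ₊₁²)/dₖ, aₖ₊₁ = ⌊(a₀+mₖ₊₁)/dₖ₊₁⌋:
  k=1: m=42, d=14, a=6
  k=2: m=42, d=1, a=84
d=1 and a=2a₀=84 at k=2, so the next step gives (m, d) = (42, 14) again — its k=1 value — and the period has length 2.

[42; 6, 84]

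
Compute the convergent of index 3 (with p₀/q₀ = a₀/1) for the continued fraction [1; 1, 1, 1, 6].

5/3

Using pₖ = aₖpₖ₋₁ + pₖ₋₂, qₖ = aₖqₖ₋₁ + qₖ₋₂ (with p₋₁=1, p₋₂=0, q₋₁=0, q₋₂=1):
  k=0: a=1, p=1, q=1
  k=1: a=1, p=2, q=1
  k=2: a=1, p=3, q=2
  k=3: a=1, p=5, q=3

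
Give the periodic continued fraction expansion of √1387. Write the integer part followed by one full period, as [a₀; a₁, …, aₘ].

[37; 4, 8, 37, 8, 4, 74]

a₀ = ⌊√1387⌋ = 37.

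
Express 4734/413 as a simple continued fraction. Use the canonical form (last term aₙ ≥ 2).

[11; 2, 6, 6, 5]

4734 = 11*413 + 191
413 = 2*191 + 31
191 = 6*31 + 5
31 = 6*5 + 1
5 = 5*1 + 0  (stop)
So 4734/413 = [11; 2, 6, 6, 5].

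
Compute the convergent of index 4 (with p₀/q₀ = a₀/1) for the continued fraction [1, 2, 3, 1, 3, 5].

49/34

Using pₖ = aₖpₖ₋₁ + pₖ₋₂, qₖ = aₖqₖ₋₁ + qₖ₋₂ (with p₋₁=1, p₋₂=0, q₋₁=0, q₋₂=1):
  k=0: a=1, p=1, q=1
  k=1: a=2, p=3, q=2
  k=2: a=3, p=10, q=7
  k=3: a=1, p=13, q=9
  k=4: a=3, p=49, q=34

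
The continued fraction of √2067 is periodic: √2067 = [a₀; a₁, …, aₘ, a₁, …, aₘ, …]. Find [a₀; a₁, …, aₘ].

a₀ = ⌊√2067⌋ = 45.
With m₀=0, d₀=1 and mₖ₊₁ = dₖaₖ − mₖ, dₖ₊₁ = (n − mₖ₊₁²)/dₖ, aₖ₊₁ = ⌊(a₀+mₖ₊₁)/dₖ₊₁⌋:
  k=1: m=45, d=42, a=2
  k=2: m=39, d=13, a=6
  k=3: m=39, d=42, a=2
  k=4: m=45, d=1, a=90
d=1 and a=2a₀=90 at k=4, so the next step gives (m, d) = (45, 42) again — its k=1 value — and the period has length 4.

[45; 2, 6, 2, 90]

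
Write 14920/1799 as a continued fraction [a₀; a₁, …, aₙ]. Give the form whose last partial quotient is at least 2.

[8; 3, 2, 2, 5, 6, 3]

14920 = 8*1799 + 528
1799 = 3*528 + 215
528 = 2*215 + 98
215 = 2*98 + 19
98 = 5*19 + 3
19 = 6*3 + 1
3 = 3*1 + 0  (stop)
So 14920/1799 = [8; 3, 2, 2, 5, 6, 3].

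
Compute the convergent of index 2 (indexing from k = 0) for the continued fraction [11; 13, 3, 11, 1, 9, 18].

Using pₖ = aₖpₖ₋₁ + pₖ₋₂, qₖ = aₖqₖ₋₁ + qₖ₋₂ (with p₋₁=1, p₋₂=0, q₋₁=0, q₋₂=1):
  k=0: a=11, p=11, q=1
  k=1: a=13, p=144, q=13
  k=2: a=3, p=443, q=40

443/40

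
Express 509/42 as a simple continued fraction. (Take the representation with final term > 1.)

509 = 12*42 + 5
42 = 8*5 + 2
5 = 2*2 + 1
2 = 2*1 + 0  (stop)
So 509/42 = [12; 8, 2, 2].

[12; 8, 2, 2]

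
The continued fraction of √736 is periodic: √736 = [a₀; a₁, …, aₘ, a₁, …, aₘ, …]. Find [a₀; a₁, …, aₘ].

[27; 7, 1, 2, 1, 2, 1, 7, 54]

a₀ = ⌊√736⌋ = 27.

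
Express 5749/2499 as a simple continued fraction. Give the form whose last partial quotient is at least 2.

[2; 3, 3, 18, 1, 12]

5749 = 2×2499 + 751
2499 = 3×751 + 246
751 = 3×246 + 13
246 = 18×13 + 12
13 = 1×12 + 1
12 = 12×1 + 0  (stop)
So 5749/2499 = [2; 3, 3, 18, 1, 12].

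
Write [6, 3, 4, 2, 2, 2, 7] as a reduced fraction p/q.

Fold from the inside: start with 7/1.
  2 + 1/7 = 15/7
  2 + 7/15 = 37/15
  2 + 15/37 = 89/37
  4 + 37/89 = 393/89
  3 + 89/393 = 1268/393
  6 + 393/1268 = 8001/1268

8001/1268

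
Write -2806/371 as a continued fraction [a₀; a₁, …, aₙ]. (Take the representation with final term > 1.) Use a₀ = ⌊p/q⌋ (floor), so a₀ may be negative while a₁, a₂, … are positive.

-2806 = -8*371 + 162
371 = 2*162 + 47
162 = 3*47 + 21
47 = 2*21 + 5
21 = 4*5 + 1
5 = 5*1 + 0  (stop)
So -2806/371 = [-8; 2, 3, 2, 4, 5].

[-8; 2, 3, 2, 4, 5]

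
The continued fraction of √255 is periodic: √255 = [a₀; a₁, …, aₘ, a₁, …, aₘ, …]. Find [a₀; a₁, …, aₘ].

[15; 1, 30]

a₀ = ⌊√255⌋ = 15.
With m₀=0, d₀=1 and mₖ₊₁ = dₖaₖ − mₖ, dₖ₊₁ = (n − mₖ₊₁²)/dₖ, aₖ₊₁ = ⌊(a₀+mₖ₊₁)/dₖ₊₁⌋:
  k=1: m=15, d=30, a=1
  k=2: m=15, d=1, a=30
d=1 and a=2a₀=30 at k=2, so the next step gives (m, d) = (15, 30) again — its k=1 value — and the period has length 2.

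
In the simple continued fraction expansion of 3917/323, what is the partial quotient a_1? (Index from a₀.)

7

3917 = 12·323 + 41   →  a_0 = 12
323 = 7·41 + 36   →  a_1 = 7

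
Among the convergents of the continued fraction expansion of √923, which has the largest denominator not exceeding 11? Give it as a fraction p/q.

243/8

√923 = [30; 2, 1, 1, 1, 2, 60, …] (period length 6).
Convergents:
  p_0/q_0 = 30/1
  p_1/q_1 = 61/2
  p_2/q_2 = 91/3
  p_3/q_3 = 152/5
  p_4/q_4 = 243/8
  p_5/q_5 = 638/21
q_4 = 8 ≤ 11 < 21 = q_5, so the answer is 243/8.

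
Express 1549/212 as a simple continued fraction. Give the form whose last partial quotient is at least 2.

[7; 3, 3, 1, 4, 1, 2]

1549 = 7×212 + 65
212 = 3×65 + 17
65 = 3×17 + 14
17 = 1×14 + 3
14 = 4×3 + 2
3 = 1×2 + 1
2 = 2×1 + 0  (stop)
So 1549/212 = [7; 3, 3, 1, 4, 1, 2].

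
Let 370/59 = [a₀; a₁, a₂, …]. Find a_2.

370 = 6·59 + 16   →  a_0 = 6
59 = 3·16 + 11   →  a_1 = 3
16 = 1·11 + 5   →  a_2 = 1

1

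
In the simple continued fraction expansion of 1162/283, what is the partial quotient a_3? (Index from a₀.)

1162 = 4·283 + 30   →  a_0 = 4
283 = 9·30 + 13   →  a_1 = 9
30 = 2·13 + 4   →  a_2 = 2
13 = 3·4 + 1   →  a_3 = 3

3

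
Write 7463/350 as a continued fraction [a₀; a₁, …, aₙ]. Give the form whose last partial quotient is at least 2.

[21; 3, 10, 3, 1, 2]

7463 = 21·350 + 113
350 = 3·113 + 11
113 = 10·11 + 3
11 = 3·3 + 2
3 = 1·2 + 1
2 = 2·1 + 0  (stop)
So 7463/350 = [21; 3, 10, 3, 1, 2].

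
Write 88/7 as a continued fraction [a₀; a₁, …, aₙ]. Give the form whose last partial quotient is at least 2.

[12; 1, 1, 3]

88 = 12*7 + 4
7 = 1*4 + 3
4 = 1*3 + 1
3 = 3*1 + 0  (stop)
So 88/7 = [12; 1, 1, 3].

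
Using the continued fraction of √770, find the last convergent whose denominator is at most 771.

18453/665

√770 = [27; 1, 2, 1, 54, …] (period length 4).
Convergents:
  p_0/q_0 = 27/1
  p_1/q_1 = 28/1
  p_2/q_2 = 83/3
  p_3/q_3 = 111/4
  p_4/q_4 = 6077/219
  p_5/q_5 = 6188/223
  p_6/q_6 = 18453/665
  p_7/q_7 = 24641/888
q_6 = 665 ≤ 771 < 888 = q_7, so the answer is 18453/665.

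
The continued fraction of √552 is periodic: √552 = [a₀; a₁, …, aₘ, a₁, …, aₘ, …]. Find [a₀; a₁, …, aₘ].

a₀ = ⌊√552⌋ = 23.
With m₀=0, d₀=1 and mₖ₊₁ = dₖaₖ − mₖ, dₖ₊₁ = (n − mₖ₊₁²)/dₖ, aₖ₊₁ = ⌊(a₀+mₖ₊₁)/dₖ₊₁⌋:
  k=1: m=23, d=23, a=2
  k=2: m=23, d=1, a=46
d=1 and a=2a₀=46 at k=2, so the next step gives (m, d) = (23, 23) again — its k=1 value — and the period has length 2.

[23; 2, 46]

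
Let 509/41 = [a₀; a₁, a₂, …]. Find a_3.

2

509 = 12·41 + 17   →  a_0 = 12
41 = 2·17 + 7   →  a_1 = 2
17 = 2·7 + 3   →  a_2 = 2
7 = 2·3 + 1   →  a_3 = 2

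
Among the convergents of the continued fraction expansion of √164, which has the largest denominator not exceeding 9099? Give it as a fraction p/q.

√164 = [12; 1, 4, 6, 4, 1, 24, …] (period length 6).
Convergents:
  p_0/q_0 = 12/1
  p_1/q_1 = 13/1
  p_2/q_2 = 64/5
  p_3/q_3 = 397/31
  p_4/q_4 = 1652/129
  p_5/q_5 = 2049/160
  p_6/q_6 = 50828/3969
  p_7/q_7 = 52877/4129
  p_8/q_8 = 262336/20485
q_7 = 4129 ≤ 9099 < 20485 = q_8, so the answer is 52877/4129.

52877/4129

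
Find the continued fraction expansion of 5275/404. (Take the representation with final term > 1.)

[13; 17, 1, 1, 3, 3]

5275 = 13*404 + 23
404 = 17*23 + 13
23 = 1*13 + 10
13 = 1*10 + 3
10 = 3*3 + 1
3 = 3*1 + 0  (stop)
So 5275/404 = [13; 17, 1, 1, 3, 3].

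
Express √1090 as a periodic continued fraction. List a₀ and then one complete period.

[33; 66]

a₀ = ⌊√1090⌋ = 33.
With m₀=0, d₀=1 and mₖ₊₁ = dₖaₖ − mₖ, dₖ₊₁ = (n − mₖ₊₁²)/dₖ, aₖ₊₁ = ⌊(a₀+mₖ₊₁)/dₖ₊₁⌋:
  k=1: m=33, d=1, a=66
d=1 and a=2a₀=66 at k=1, so the next step gives (m, d) = (33, 1) again — its k=1 value — and the period has length 1.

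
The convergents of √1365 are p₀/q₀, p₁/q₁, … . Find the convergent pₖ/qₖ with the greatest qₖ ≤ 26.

665/18

√1365 = [36; 1, 17, 2, 17, 1, 72, …] (period length 6).
Convergents:
  p_0/q_0 = 36/1
  p_1/q_1 = 37/1
  p_2/q_2 = 665/18
  p_3/q_3 = 1367/37
q_2 = 18 ≤ 26 < 37 = q_3, so the answer is 665/18.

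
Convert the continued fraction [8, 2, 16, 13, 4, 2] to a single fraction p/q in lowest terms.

33473/3945

Fold from the inside: start with 2/1.
  4 + 1/2 = 9/2
  13 + 2/9 = 119/9
  16 + 9/119 = 1913/119
  2 + 119/1913 = 3945/1913
  8 + 1913/3945 = 33473/3945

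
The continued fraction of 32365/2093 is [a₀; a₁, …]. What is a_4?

32365 = 15·2093 + 970   →  a_0 = 15
2093 = 2·970 + 153   →  a_1 = 2
970 = 6·153 + 52   →  a_2 = 6
153 = 2·52 + 49   →  a_3 = 2
52 = 1·49 + 3   →  a_4 = 1

1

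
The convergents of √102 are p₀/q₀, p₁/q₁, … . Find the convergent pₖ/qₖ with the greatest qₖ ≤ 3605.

√102 = [10; 10, 20, …] (period length 2).
Convergents:
  p_0/q_0 = 10/1
  p_1/q_1 = 101/10
  p_2/q_2 = 2030/201
  p_3/q_3 = 20401/2020
  p_4/q_4 = 410050/40601
q_3 = 2020 ≤ 3605 < 40601 = q_4, so the answer is 20401/2020.

20401/2020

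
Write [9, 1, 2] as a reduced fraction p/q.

29/3

Using pₖ = aₖpₖ₋₁ + pₖ₋₂ and qₖ = aₖqₖ₋₁ + qₖ₋₂:
  k=0: a=9, p=9, q=1
  k=1: a=1, p=10, q=1
  k=2: a=2, p=29, q=3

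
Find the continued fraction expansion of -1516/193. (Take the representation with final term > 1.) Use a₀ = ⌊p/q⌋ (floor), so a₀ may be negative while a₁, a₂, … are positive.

-1516 = -8*193 + 28
193 = 6*28 + 25
28 = 1*25 + 3
25 = 8*3 + 1
3 = 3*1 + 0  (stop)
So -1516/193 = [-8; 6, 1, 8, 3].

[-8; 6, 1, 8, 3]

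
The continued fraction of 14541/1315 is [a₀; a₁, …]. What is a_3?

3

14541 = 11·1315 + 76   →  a_0 = 11
1315 = 17·76 + 23   →  a_1 = 17
76 = 3·23 + 7   →  a_2 = 3
23 = 3·7 + 2   →  a_3 = 3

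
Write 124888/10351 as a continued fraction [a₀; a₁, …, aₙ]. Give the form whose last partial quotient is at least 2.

[12; 15, 3, 4, 1, 9, 1, 3]

124888 = 12·10351 + 676
10351 = 15·676 + 211
676 = 3·211 + 43
211 = 4·43 + 39
43 = 1·39 + 4
39 = 9·4 + 3
4 = 1·3 + 1
3 = 3·1 + 0  (stop)
So 124888/10351 = [12; 15, 3, 4, 1, 9, 1, 3].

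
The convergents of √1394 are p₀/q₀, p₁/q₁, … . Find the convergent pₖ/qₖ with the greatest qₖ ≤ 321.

4219/113

√1394 = [37; 2, 1, 36, 1, 2, 74, …] (period length 6).
Convergents:
  p_0/q_0 = 37/1
  p_1/q_1 = 75/2
  p_2/q_2 = 112/3
  p_3/q_3 = 4107/110
  p_4/q_4 = 4219/113
  p_5/q_5 = 12545/336
q_4 = 113 ≤ 321 < 336 = q_5, so the answer is 4219/113.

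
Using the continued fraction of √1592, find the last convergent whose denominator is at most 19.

√1592 = [39; 1, 8, 1, 78, …] (period length 4).
Convergents:
  p_0/q_0 = 39/1
  p_1/q_1 = 40/1
  p_2/q_2 = 359/9
  p_3/q_3 = 399/10
  p_4/q_4 = 31481/789
q_3 = 10 ≤ 19 < 789 = q_4, so the answer is 399/10.

399/10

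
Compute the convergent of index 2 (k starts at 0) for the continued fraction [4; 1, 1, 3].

9/2

Using pₖ = aₖpₖ₋₁ + pₖ₋₂, qₖ = aₖqₖ₋₁ + qₖ₋₂ (with p₋₁=1, p₋₂=0, q₋₁=0, q₋₂=1):
  k=0: a=4, p=4, q=1
  k=1: a=1, p=5, q=1
  k=2: a=1, p=9, q=2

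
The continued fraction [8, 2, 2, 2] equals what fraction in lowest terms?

Fold from the inside: start with 2/1.
  2 + 1/2 = 5/2
  2 + 2/5 = 12/5
  8 + 5/12 = 101/12

101/12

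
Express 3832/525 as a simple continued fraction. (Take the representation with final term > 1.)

[7; 3, 2, 1, 9, 1, 4]

3832 = 7*525 + 157
525 = 3*157 + 54
157 = 2*54 + 49
54 = 1*49 + 5
49 = 9*5 + 4
5 = 1*4 + 1
4 = 4*1 + 0  (stop)
So 3832/525 = [7; 3, 2, 1, 9, 1, 4].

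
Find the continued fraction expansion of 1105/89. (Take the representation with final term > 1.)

[12; 2, 2, 2, 7]

1105 = 12*89 + 37
89 = 2*37 + 15
37 = 2*15 + 7
15 = 2*7 + 1
7 = 7*1 + 0  (stop)
So 1105/89 = [12; 2, 2, 2, 7].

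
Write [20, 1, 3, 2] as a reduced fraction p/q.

187/9

Fold from the inside: start with 2/1.
  3 + 1/2 = 7/2
  1 + 2/7 = 9/7
  20 + 7/9 = 187/9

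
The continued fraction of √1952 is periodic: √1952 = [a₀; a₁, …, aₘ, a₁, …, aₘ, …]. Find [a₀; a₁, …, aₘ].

[44; 5, 1, 1, 21, 1, 1, 5, 88]

a₀ = ⌊√1952⌋ = 44.
With m₀=0, d₀=1 and mₖ₊₁ = dₖaₖ − mₖ, dₖ₊₁ = (n − mₖ₊₁²)/dₖ, aₖ₊₁ = ⌊(a₀+mₖ₊₁)/dₖ₊₁⌋:
  k=1: m=44, d=16, a=5
  k=2: m=36, d=41, a=1
  k=3: m=5, d=47, a=1
  k=4: m=42, d=4, a=21
  k=5: m=42, d=47, a=1
  k=6: m=5, d=41, a=1
  k=7: m=36, d=16, a=5
  k=8: m=44, d=1, a=88
d=1 and a=2a₀=88 at k=8, so the next step gives (m, d) = (44, 16) again — its k=1 value — and the period has length 8.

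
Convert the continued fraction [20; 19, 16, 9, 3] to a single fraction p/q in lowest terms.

172391/8597

Using pₖ = aₖpₖ₋₁ + pₖ₋₂ and qₖ = aₖqₖ₋₁ + qₖ₋₂:
  k=0: a=20, p=20, q=1
  k=1: a=19, p=381, q=19
  k=2: a=16, p=6116, q=305
  k=3: a=9, p=55425, q=2764
  k=4: a=3, p=172391, q=8597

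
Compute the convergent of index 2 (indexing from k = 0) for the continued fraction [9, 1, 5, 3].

59/6

Using pₖ = aₖpₖ₋₁ + pₖ₋₂, qₖ = aₖqₖ₋₁ + qₖ₋₂ (with p₋₁=1, p₋₂=0, q₋₁=0, q₋₂=1):
  k=0: a=9, p=9, q=1
  k=1: a=1, p=10, q=1
  k=2: a=5, p=59, q=6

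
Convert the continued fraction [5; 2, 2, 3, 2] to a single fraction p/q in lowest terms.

211/39

Fold from the inside: start with 2/1.
  3 + 1/2 = 7/2
  2 + 2/7 = 16/7
  2 + 7/16 = 39/16
  5 + 16/39 = 211/39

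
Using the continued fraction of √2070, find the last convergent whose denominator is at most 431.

16561/364

√2070 = [45; 2, 90, …] (period length 2).
Convergents:
  p_0/q_0 = 45/1
  p_1/q_1 = 91/2
  p_2/q_2 = 8235/181
  p_3/q_3 = 16561/364
  p_4/q_4 = 1498725/32941
q_3 = 364 ≤ 431 < 32941 = q_4, so the answer is 16561/364.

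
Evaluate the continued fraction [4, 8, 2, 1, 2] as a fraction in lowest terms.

276/67

Using pₖ = aₖpₖ₋₁ + pₖ₋₂ and qₖ = aₖqₖ₋₁ + qₖ₋₂:
  k=0: a=4, p=4, q=1
  k=1: a=8, p=33, q=8
  k=2: a=2, p=70, q=17
  k=3: a=1, p=103, q=25
  k=4: a=2, p=276, q=67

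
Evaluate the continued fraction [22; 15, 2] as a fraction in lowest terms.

684/31

Using pₖ = aₖpₖ₋₁ + pₖ₋₂ and qₖ = aₖqₖ₋₁ + qₖ₋₂:
  k=0: a=22, p=22, q=1
  k=1: a=15, p=331, q=15
  k=2: a=2, p=684, q=31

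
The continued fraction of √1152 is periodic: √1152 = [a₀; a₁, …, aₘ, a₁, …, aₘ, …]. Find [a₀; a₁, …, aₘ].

[33; 1, 15, 1, 66]

a₀ = ⌊√1152⌋ = 33.
With m₀=0, d₀=1 and mₖ₊₁ = dₖaₖ − mₖ, dₖ₊₁ = (n − mₖ₊₁²)/dₖ, aₖ₊₁ = ⌊(a₀+mₖ₊₁)/dₖ₊₁⌋:
  k=1: m=33, d=63, a=1
  k=2: m=30, d=4, a=15
  k=3: m=30, d=63, a=1
  k=4: m=33, d=1, a=66
d=1 and a=2a₀=66 at k=4, so the next step gives (m, d) = (33, 63) again — its k=1 value — and the period has length 4.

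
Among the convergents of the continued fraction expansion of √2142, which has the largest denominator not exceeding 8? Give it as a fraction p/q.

√2142 = [46; 3, 1, 1, 4, 1, 1, 3, 92, …] (period length 8).
Convergents:
  p_0/q_0 = 46/1
  p_1/q_1 = 139/3
  p_2/q_2 = 185/4
  p_3/q_3 = 324/7
  p_4/q_4 = 1481/32
q_3 = 7 ≤ 8 < 32 = q_4, so the answer is 324/7.

324/7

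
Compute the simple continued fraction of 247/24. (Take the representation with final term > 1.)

[10; 3, 2, 3]

247 = 10·24 + 7
24 = 3·7 + 3
7 = 2·3 + 1
3 = 3·1 + 0  (stop)
So 247/24 = [10; 3, 2, 3].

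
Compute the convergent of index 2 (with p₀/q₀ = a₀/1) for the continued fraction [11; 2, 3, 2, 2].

80/7

Using pₖ = aₖpₖ₋₁ + pₖ₋₂, qₖ = aₖqₖ₋₁ + qₖ₋₂ (with p₋₁=1, p₋₂=0, q₋₁=0, q₋₂=1):
  k=0: a=11, p=11, q=1
  k=1: a=2, p=23, q=2
  k=2: a=3, p=80, q=7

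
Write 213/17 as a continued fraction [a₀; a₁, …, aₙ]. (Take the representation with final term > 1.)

213 = 12*17 + 9
17 = 1*9 + 8
9 = 1*8 + 1
8 = 8*1 + 0  (stop)
So 213/17 = [12; 1, 1, 8].

[12; 1, 1, 8]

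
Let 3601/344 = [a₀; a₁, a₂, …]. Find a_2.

7

3601 = 10·344 + 161   →  a_0 = 10
344 = 2·161 + 22   →  a_1 = 2
161 = 7·22 + 7   →  a_2 = 7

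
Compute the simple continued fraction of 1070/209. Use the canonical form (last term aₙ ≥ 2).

1070 = 5*209 + 25
209 = 8*25 + 9
25 = 2*9 + 7
9 = 1*7 + 2
7 = 3*2 + 1
2 = 2*1 + 0  (stop)
So 1070/209 = [5; 8, 2, 1, 3, 2].

[5; 8, 2, 1, 3, 2]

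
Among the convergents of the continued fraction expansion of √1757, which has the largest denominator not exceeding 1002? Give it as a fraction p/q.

41707/995

√1757 = [41; 1, 10, 1, 82, …] (period length 4).
Convergents:
  p_0/q_0 = 41/1
  p_1/q_1 = 42/1
  p_2/q_2 = 461/11
  p_3/q_3 = 503/12
  p_4/q_4 = 41707/995
  p_5/q_5 = 42210/1007
q_4 = 995 ≤ 1002 < 1007 = q_5, so the answer is 41707/995.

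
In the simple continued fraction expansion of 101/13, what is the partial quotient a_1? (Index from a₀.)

1

101 = 7·13 + 10   →  a_0 = 7
13 = 1·10 + 3   →  a_1 = 1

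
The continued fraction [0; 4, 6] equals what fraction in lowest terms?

6/25

Using pₖ = aₖpₖ₋₁ + pₖ₋₂ and qₖ = aₖqₖ₋₁ + qₖ₋₂:
  k=0: a=0, p=0, q=1
  k=1: a=4, p=1, q=4
  k=2: a=6, p=6, q=25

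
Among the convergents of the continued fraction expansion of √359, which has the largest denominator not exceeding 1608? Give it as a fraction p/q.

13661/721

√359 = [18; 1, 17, 1, 36, …] (period length 4).
Convergents:
  p_0/q_0 = 18/1
  p_1/q_1 = 19/1
  p_2/q_2 = 341/18
  p_3/q_3 = 360/19
  p_4/q_4 = 13301/702
  p_5/q_5 = 13661/721
  p_6/q_6 = 245538/12959
q_5 = 721 ≤ 1608 < 12959 = q_6, so the answer is 13661/721.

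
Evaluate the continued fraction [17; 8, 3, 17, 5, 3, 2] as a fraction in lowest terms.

277277/16196

Using pₖ = aₖpₖ₋₁ + pₖ₋₂ and qₖ = aₖqₖ₋₁ + qₖ₋₂:
  k=0: a=17, p=17, q=1
  k=1: a=8, p=137, q=8
  k=2: a=3, p=428, q=25
  k=3: a=17, p=7413, q=433
  k=4: a=5, p=37493, q=2190
  k=5: a=3, p=119892, q=7003
  k=6: a=2, p=277277, q=16196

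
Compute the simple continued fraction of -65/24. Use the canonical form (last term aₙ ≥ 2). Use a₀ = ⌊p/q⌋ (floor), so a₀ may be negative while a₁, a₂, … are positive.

-65 = -3*24 + 7
24 = 3*7 + 3
7 = 2*3 + 1
3 = 3*1 + 0  (stop)
So -65/24 = [-3; 3, 2, 3].

[-3; 3, 2, 3]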